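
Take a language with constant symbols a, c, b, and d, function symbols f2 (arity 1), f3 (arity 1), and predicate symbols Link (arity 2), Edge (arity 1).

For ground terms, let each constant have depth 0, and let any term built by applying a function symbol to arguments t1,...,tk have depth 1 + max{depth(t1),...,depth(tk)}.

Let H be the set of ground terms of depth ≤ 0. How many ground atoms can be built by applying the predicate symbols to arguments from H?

20

First count ground terms of depth ≤ 0.
Write N_k for the number of ground terms of depth ≤ k. A term of depth ≤ k is either a constant or a function symbol applied to arguments of depth ≤ k−1, so N_k = 4 + N_{k-1} + N_{k-1}.
N_0 = 4
Explicitly: a, c, b, d.
So |H| = 4.
Each predicate of arity r yields |H|^r ground atoms (one per choice of an r-tuple from H):
  Link: 4^2 = 16;  Edge: 4
Total ground atoms: 16 + 4 = 20.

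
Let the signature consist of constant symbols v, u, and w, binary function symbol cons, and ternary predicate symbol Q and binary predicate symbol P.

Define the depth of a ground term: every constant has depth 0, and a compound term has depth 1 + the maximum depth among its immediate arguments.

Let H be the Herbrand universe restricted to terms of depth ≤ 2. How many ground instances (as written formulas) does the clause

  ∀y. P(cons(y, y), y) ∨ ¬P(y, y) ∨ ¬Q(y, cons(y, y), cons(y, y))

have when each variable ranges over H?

Ground terms of depth ≤ 2:
  Count level by level. With function symbols cons/2, the terms of depth ≤ k are the 3 constants together with each function applied to depth-≤(k−1) tuples, so N_k = 3 + N_{k-1}^2.
  N_0 = 3
  N_1 = 3 + 3^2 = 12
  N_2 = 3 + 12^2 = 147
So there are 147 ground terms available for substitution.
The clause has 1 distinct variable (y), which appears in the body. In the free term algebra distinct substitutions yield syntactically distinct ground instances.
Number of ground instances = 147.

147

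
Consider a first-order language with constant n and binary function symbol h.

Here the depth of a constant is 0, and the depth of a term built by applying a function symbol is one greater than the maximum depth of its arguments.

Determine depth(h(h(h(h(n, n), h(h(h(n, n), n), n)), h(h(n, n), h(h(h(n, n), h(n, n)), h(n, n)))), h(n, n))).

6

depth(h(n, n)) = 1 + max(0, 0) = 1
depth(h(h(n, n), n)) = 1 + max(1, 0) = 2
depth(h(h(h(n, n), n), n)) = 1 + max(2, 0) = 3
depth(h(h(n, n), h(h(h(n, n), n), n))) = 1 + max(1, 3) = 4
depth(h(h(n, n), h(n, n))) = 1 + max(1, 1) = 2
depth(h(h(h(n, n), h(n, n)), h(n, n))) = 1 + max(2, 1) = 3
depth(h(h(n, n), h(h(h(n, n), h(n, n)), h(n, n)))) = 1 + max(1, 3) = 4
depth(h(h(h(n, n), h(h(h(n, n), n), n)), h(h(n, n), h(h(h(n, n), h(n, n)), h(n, n))))) = 1 + max(4, 4) = 5
depth(h(h(h(h(n, n), h(h(h(n, n), n), n)), h(h(n, n), h(h(h(n, n), h(n, n)), h(n, n)))), h(n, n))) = 1 + max(5, 1) = 6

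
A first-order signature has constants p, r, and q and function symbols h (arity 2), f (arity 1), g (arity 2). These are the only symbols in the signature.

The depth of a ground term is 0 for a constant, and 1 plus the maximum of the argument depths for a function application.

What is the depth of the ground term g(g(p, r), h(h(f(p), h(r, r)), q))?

depth(g(p, r)) = 1 + max(0, 0) = 1
depth(f(p)) = 1 + depth(p) = 1 + 0 = 1
depth(h(r, r)) = 1 + max(0, 0) = 1
depth(h(f(p), h(r, r))) = 1 + max(1, 1) = 2
depth(h(h(f(p), h(r, r)), q)) = 1 + max(2, 0) = 3
depth(g(g(p, r), h(h(f(p), h(r, r)), q))) = 1 + max(1, 3) = 4

4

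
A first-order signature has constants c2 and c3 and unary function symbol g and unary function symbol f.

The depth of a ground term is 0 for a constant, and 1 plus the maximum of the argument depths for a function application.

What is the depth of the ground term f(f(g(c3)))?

depth(g(c3)) = 1 + depth(c3) = 1 + 0 = 1
depth(f(g(c3))) = 1 + depth(g(c3)) = 1 + 1 = 2
depth(f(f(g(c3)))) = 1 + depth(f(g(c3))) = 1 + 2 = 3

3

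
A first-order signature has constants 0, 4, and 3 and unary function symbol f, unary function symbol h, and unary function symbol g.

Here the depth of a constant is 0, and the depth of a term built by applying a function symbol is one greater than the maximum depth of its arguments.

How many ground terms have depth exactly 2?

Let N_k count ground terms of depth at most k. Each non-constant term of depth ≤ k is some function symbol applied to depth-≤(k−1) arguments, giving N_k = 3 + N_{k-1} + N_{k-1} + N_{k-1}.
N_0 = 3
N_1 = 3 + 3 + 3 + 3 = 12
N_2 = 3 + 12 + 12 + 12 = 39
Terms of depth exactly 2: N_2 − N_1 = 39 − 12 = 27.

27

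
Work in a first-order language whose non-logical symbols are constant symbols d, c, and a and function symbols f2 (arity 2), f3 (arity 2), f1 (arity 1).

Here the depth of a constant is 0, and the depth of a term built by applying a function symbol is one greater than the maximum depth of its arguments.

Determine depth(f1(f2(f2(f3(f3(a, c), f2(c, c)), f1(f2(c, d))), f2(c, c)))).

5

depth(f3(a, c)) = 1 + max(0, 0) = 1
depth(f2(c, c)) = 1 + max(0, 0) = 1
depth(f3(f3(a, c), f2(c, c))) = 1 + max(1, 1) = 2
depth(f2(c, d)) = 1 + max(0, 0) = 1
depth(f1(f2(c, d))) = 1 + depth(f2(c, d)) = 1 + 1 = 2
depth(f2(f3(f3(a, c), f2(c, c)), f1(f2(c, d)))) = 1 + max(2, 2) = 3
depth(f2(f2(f3(f3(a, c), f2(c, c)), f1(f2(c, d))), f2(c, c))) = 1 + max(3, 1) = 4
depth(f1(f2(f2(f3(f3(a, c), f2(c, c)), f1(f2(c, d))), f2(c, c)))) = 1 + depth(f2(f2(f3(f3(a, c), f2(c, c)), f1(f2(c, d))), f2(c, c))) = 1 + 4 = 5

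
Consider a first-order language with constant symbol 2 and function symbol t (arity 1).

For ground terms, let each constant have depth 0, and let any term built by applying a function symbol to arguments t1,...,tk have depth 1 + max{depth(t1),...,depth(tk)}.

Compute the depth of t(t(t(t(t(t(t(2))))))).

7

depth(t(2)) = 1 + depth(2) = 1 + 0 = 1
depth(t(t(2))) = 1 + depth(t(2)) = 1 + 1 = 2
depth(t(t(t(2)))) = 1 + depth(t(t(2))) = 1 + 2 = 3
depth(t(t(t(t(2))))) = 1 + depth(t(t(t(2)))) = 1 + 3 = 4
depth(t(t(t(t(t(2)))))) = 1 + depth(t(t(t(t(2))))) = 1 + 4 = 5
depth(t(t(t(t(t(t(2))))))) = 1 + depth(t(t(t(t(t(2)))))) = 1 + 5 = 6
depth(t(t(t(t(t(t(t(2)))))))) = 1 + depth(t(t(t(t(t(t(2))))))) = 1 + 6 = 7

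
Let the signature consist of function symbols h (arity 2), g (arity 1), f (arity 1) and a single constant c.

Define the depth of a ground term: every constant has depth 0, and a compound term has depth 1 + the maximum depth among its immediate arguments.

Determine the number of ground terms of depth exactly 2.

Write N_k for the number of ground terms of depth ≤ k. A term of depth ≤ k is either a constant or a function symbol applied to arguments of depth ≤ k−1, so N_k = 1 + N_{k-1}^2 + N_{k-1} + N_{k-1}.
N_0 = 1
N_1 = 1 + 1^2 + 1 + 1 = 4
N_2 = 1 + 4^2 + 4 + 4 = 25
Terms of depth exactly 2: N_2 − N_1 = 25 − 4 = 21.

21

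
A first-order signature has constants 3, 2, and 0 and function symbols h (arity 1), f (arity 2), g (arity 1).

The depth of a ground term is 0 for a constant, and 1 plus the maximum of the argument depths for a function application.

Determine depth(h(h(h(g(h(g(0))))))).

depth(g(0)) = 1 + depth(0) = 1 + 0 = 1
depth(h(g(0))) = 1 + depth(g(0)) = 1 + 1 = 2
depth(g(h(g(0)))) = 1 + depth(h(g(0))) = 1 + 2 = 3
depth(h(g(h(g(0))))) = 1 + depth(g(h(g(0)))) = 1 + 3 = 4
depth(h(h(g(h(g(0)))))) = 1 + depth(h(g(h(g(0))))) = 1 + 4 = 5
depth(h(h(h(g(h(g(0))))))) = 1 + depth(h(h(g(h(g(0)))))) = 1 + 5 = 6

6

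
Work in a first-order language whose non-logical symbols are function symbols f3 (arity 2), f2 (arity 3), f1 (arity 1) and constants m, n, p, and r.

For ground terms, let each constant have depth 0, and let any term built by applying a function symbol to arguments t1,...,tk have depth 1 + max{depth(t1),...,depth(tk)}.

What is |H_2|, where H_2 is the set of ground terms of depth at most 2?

689308

Write N_k for the number of ground terms of depth ≤ k. A term of depth ≤ k is either a constant or a function symbol applied to arguments of depth ≤ k−1, so N_k = 4 + N_{k-1}^2 + N_{k-1}^3 + N_{k-1}.
N_0 = 4
N_1 = 4 + 4^2 + 4^3 + 4 = 88
N_2 = 4 + 88^2 + 88^3 + 88 = 689308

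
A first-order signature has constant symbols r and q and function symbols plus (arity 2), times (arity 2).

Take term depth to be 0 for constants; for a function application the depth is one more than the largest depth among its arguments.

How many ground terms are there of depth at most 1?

Let N_k count ground terms of depth at most k. Each non-constant term of depth ≤ k is some function symbol applied to depth-≤(k−1) arguments, giving N_k = 2 + N_{k-1}^2 + N_{k-1}^2.
N_0 = 2
N_1 = 2 + 2^2 + 2^2 = 10

10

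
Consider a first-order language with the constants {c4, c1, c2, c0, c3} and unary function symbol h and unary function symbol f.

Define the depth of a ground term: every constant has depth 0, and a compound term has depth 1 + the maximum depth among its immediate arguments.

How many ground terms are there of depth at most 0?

5

Let N_k = |{terms of depth ≤ k}|. Then N_0 = 5 and N_k = 5 + N_{k-1} + N_{k-1} for k ≥ 1 (one summand per function symbol, arity giving the exponent).
N_0 = 5
Explicitly: c4, c1, c2, c0, c3.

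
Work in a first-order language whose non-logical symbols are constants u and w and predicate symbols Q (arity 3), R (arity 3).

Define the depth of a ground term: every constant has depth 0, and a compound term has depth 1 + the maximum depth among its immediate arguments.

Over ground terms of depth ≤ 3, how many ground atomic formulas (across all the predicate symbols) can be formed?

First count ground terms of depth ≤ 3.
With no function symbols every ground term is a constant, so there are exactly 2 ground terms at every depth bound.
N_0 = 2
N_1 = 2
N_2 = 2
N_3 = 2
So |H| = 2.
Ground atoms are formed by filling each argument slot of a predicate with a term from H, so an r-ary predicate gives |H|^r atoms:
  Q: 2^3 = 8;  R: 2^3 = 8
Total ground atoms: 8 + 8 = 16.

16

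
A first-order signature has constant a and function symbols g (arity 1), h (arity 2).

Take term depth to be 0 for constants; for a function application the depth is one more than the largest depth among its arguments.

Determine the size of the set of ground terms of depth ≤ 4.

If N_k denotes the number of depth-≤k ground terms, the 1 constant gives N_0 = 1, and each function symbol of arity r contributes N_{k-1}^r new terms at level k: N_k = 1 + N_{k-1} + N_{k-1}^2.
N_0 = 1
N_1 = 1 + 1 + 1^2 = 3
N_2 = 1 + 3 + 3^2 = 13
N_3 = 1 + 13 + 13^2 = 183
N_4 = 1 + 183 + 183^2 = 33673

33673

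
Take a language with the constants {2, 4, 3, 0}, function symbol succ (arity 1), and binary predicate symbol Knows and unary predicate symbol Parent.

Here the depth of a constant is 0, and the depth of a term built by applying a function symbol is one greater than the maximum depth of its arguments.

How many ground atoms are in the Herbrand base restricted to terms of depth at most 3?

272

First count ground terms of depth ≤ 3.
Count level by level. With function symbols succ/1, the terms of depth ≤ k are the 4 constants together with each function applied to depth-≤(k−1) tuples, so N_k = 4 + N_{k-1}.
N_0 = 4
N_1 = 4 + 4 = 8
N_2 = 4 + 8 = 12
N_3 = 4 + 12 = 16
So |H| = 16.
Each predicate of arity r yields |H|^r ground atoms (one per choice of an r-tuple from H):
  Knows: 16^2 = 256;  Parent: 16
Total ground atoms: 256 + 16 = 272.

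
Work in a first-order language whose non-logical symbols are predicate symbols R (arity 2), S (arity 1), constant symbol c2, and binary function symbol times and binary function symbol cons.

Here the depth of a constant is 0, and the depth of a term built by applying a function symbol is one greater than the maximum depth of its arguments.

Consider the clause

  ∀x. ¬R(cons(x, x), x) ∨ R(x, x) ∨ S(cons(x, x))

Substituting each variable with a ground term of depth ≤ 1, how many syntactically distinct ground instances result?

Ground terms of depth ≤ 1:
  Let N_k = |{terms of depth ≤ k}|. Then N_0 = 1 and N_k = 1 + N_{k-1}^2 + N_{k-1}^2 for k ≥ 1 (one summand per function symbol, arity giving the exponent).
  N_0 = 1
  N_1 = 1 + 1^2 + 1^2 = 3
  Explicitly: c2, times(c2, c2), cons(c2, c2).
So there are 3 ground terms available for substitution.
There is 1 variable to instantiate (x),  occurring in at least one literal, so different choices give different ground instances.
Number of ground instances = 3.

3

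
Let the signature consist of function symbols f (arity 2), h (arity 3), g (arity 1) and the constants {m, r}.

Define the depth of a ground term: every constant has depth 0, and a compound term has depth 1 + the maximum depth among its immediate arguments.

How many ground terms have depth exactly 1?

Count level by level. With function symbols f/2, h/3, g/1, the terms of depth ≤ k are the 2 constants together with each function applied to depth-≤(k−1) tuples, so N_k = 2 + N_{k-1}^2 + N_{k-1}^3 + N_{k-1}.
N_0 = 2
N_1 = 2 + 2^2 + 2^3 + 2 = 16
Terms of depth exactly 1: N_1 − N_0 = 16 − 2 = 14.

14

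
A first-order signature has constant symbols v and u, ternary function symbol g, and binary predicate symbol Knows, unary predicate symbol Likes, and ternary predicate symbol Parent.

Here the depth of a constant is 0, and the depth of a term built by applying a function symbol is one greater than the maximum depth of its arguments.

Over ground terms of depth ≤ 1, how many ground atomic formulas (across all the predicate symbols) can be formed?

1110

First count ground terms of depth ≤ 1.
Let N_k count ground terms of depth at most k. Each non-constant term of depth ≤ k is some function symbol applied to depth-≤(k−1) arguments, giving N_k = 2 + N_{k-1}^3.
N_0 = 2
N_1 = 2 + 2^3 = 10
Explicitly: v, u, g(v, v, v), g(v, v, u), g(v, u, v), g(v, u, u), g(u, v, v), g(u, v, u), g(u, u, v), g(u, u, u).
So |H| = 10.
For each predicate symbol, the number of ground atoms is |H| raised to its arity; summing:
  Knows: 10^2 = 100;  Likes: 10;  Parent: 10^3 = 1000
Total ground atoms: 100 + 10 + 1000 = 1110.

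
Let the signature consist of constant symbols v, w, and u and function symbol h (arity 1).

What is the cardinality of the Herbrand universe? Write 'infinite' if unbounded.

The signature has at least one function symbol (h, arity 1) and at least one constant (v).
Iterating h gives infinitely many distinct ground terms: v, h(v), h(h(v)), ...
So the Herbrand universe is infinite.

infinite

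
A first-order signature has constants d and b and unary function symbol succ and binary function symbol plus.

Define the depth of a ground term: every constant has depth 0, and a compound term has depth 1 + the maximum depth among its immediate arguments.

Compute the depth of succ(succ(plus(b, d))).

depth(plus(b, d)) = 1 + max(0, 0) = 1
depth(succ(plus(b, d))) = 1 + depth(plus(b, d)) = 1 + 1 = 2
depth(succ(succ(plus(b, d)))) = 1 + depth(succ(plus(b, d))) = 1 + 2 = 3

3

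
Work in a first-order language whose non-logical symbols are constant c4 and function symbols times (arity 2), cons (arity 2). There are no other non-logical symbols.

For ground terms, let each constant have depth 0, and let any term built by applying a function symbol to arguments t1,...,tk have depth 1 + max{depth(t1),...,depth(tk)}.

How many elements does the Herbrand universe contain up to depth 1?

Let N_k = |{terms of depth ≤ k}|. Then N_0 = 1 and N_k = 1 + N_{k-1}^2 + N_{k-1}^2 for k ≥ 1 (one summand per function symbol, arity giving the exponent).
N_0 = 1
N_1 = 1 + 1^2 + 1^2 = 3
Explicitly: c4, times(c4, c4), cons(c4, c4).

3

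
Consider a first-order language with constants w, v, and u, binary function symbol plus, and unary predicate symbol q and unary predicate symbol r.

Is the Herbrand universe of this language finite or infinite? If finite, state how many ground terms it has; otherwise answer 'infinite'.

infinite

The signature has at least one function symbol (plus, arity 2) and at least one constant (w).
Iterating plus gives infinitely many distinct ground terms: w, plus(w, w), plus(plus(w, w), plus(w, w)), ...
So the Herbrand universe is infinite.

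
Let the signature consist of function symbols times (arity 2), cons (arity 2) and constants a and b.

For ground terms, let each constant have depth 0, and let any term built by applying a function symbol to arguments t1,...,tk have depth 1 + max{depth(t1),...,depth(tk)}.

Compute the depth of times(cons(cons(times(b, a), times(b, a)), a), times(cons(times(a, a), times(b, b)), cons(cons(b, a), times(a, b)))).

4

depth(times(b, a)) = 1 + max(0, 0) = 1
depth(cons(times(b, a), times(b, a))) = 1 + max(1, 1) = 2
depth(cons(cons(times(b, a), times(b, a)), a)) = 1 + max(2, 0) = 3
depth(times(a, a)) = 1 + max(0, 0) = 1
depth(times(b, b)) = 1 + max(0, 0) = 1
depth(cons(times(a, a), times(b, b))) = 1 + max(1, 1) = 2
depth(cons(b, a)) = 1 + max(0, 0) = 1
depth(times(a, b)) = 1 + max(0, 0) = 1
depth(cons(cons(b, a), times(a, b))) = 1 + max(1, 1) = 2
depth(times(cons(times(a, a), times(b, b)), cons(cons(b, a), times(a, b)))) = 1 + max(2, 2) = 3
depth(times(cons(cons(times(b, a), times(b, a)), a), times(cons(times(a, a), times(b, b)), cons(cons(b, a), times(a, b))))) = 1 + max(3, 3) = 4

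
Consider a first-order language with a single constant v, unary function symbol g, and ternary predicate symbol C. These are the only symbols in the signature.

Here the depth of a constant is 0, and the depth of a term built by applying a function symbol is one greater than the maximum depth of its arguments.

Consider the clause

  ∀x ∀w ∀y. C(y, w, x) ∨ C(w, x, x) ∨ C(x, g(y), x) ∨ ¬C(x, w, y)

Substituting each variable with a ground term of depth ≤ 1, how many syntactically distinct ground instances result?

Ground terms of depth ≤ 1:
  Count level by level. With function symbols g/1, the terms of depth ≤ k are the 1 constant together with each function applied to depth-≤(k−1) tuples, so N_k = 1 + N_{k-1}.
  N_0 = 1
  N_1 = 1 + 1 = 2
So there are 2 ground terms available for substitution.
The clause has 3 distinct variables (x, w, y), each appearing in the body. In the free term algebra distinct substitutions yield syntactically distinct ground instances.
Number of ground instances = 2^3 = 8.

8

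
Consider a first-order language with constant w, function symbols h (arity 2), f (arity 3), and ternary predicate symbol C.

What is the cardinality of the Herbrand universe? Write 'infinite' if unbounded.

The signature has at least one function symbol (h, arity 2) and at least one constant (w).
Iterating h gives infinitely many distinct ground terms: w, h(w, w), h(h(w, w), h(w, w)), ...
So the Herbrand universe is infinite.

infinite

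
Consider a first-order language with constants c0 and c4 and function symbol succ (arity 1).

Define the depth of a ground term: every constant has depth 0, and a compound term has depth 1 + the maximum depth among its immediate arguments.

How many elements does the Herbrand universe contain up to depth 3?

8

Let N_k = |{terms of depth ≤ k}|. Then N_0 = 2 and N_k = 2 + N_{k-1} for k ≥ 1 (one summand per function symbol, arity giving the exponent).
N_0 = 2
N_1 = 2 + 2 = 4
N_2 = 2 + 4 = 6
N_3 = 2 + 6 = 8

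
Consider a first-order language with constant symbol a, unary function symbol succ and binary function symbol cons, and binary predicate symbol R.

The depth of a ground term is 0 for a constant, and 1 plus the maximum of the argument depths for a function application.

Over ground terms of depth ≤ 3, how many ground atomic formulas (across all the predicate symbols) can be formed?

First count ground terms of depth ≤ 3.
Let N_k count ground terms of depth at most k. Each non-constant term of depth ≤ k is some function symbol applied to depth-≤(k−1) arguments, giving N_k = 1 + N_{k-1} + N_{k-1}^2.
N_0 = 1
N_1 = 1 + 1 + 1^2 = 3
N_2 = 1 + 3 + 3^2 = 13
N_3 = 1 + 13 + 13^2 = 183
So |H| = 183.
Each predicate of arity r yields |H|^r ground atoms (one per choice of an r-tuple from H):
  R: 183^2 = 33489
Total ground atoms: 33489.

33489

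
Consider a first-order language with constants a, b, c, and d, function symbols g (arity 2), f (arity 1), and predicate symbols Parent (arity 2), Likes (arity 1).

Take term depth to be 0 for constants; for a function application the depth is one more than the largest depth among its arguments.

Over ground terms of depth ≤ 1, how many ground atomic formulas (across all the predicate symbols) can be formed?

600

First count ground terms of depth ≤ 1.
If N_k denotes the number of depth-≤k ground terms, the 4 constants give N_0 = 4, and each function symbol of arity r contributes N_{k-1}^r new terms at level k: N_k = 4 + N_{k-1}^2 + N_{k-1}.
N_0 = 4
N_1 = 4 + 4^2 + 4 = 24
So |H| = 24.
Each predicate of arity r yields |H|^r ground atoms (one per choice of an r-tuple from H):
  Parent: 24^2 = 576;  Likes: 24
Total ground atoms: 576 + 24 = 600.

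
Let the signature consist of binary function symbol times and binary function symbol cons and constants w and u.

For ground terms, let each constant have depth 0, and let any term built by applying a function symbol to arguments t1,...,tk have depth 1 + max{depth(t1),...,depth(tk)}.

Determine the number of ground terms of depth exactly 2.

Write N_k for the number of ground terms of depth ≤ k. A term of depth ≤ k is either a constant or a function symbol applied to arguments of depth ≤ k−1, so N_k = 2 + N_{k-1}^2 + N_{k-1}^2.
N_0 = 2
N_1 = 2 + 2^2 + 2^2 = 10
N_2 = 2 + 10^2 + 10^2 = 202
Terms of depth exactly 2: N_2 − N_1 = 202 − 10 = 192.

192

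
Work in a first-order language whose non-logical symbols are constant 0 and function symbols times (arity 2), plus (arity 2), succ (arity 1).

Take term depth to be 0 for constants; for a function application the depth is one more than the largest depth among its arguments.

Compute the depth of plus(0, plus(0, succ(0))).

3

depth(succ(0)) = 1 + depth(0) = 1 + 0 = 1
depth(plus(0, succ(0))) = 1 + max(0, 1) = 2
depth(plus(0, plus(0, succ(0)))) = 1 + max(0, 2) = 3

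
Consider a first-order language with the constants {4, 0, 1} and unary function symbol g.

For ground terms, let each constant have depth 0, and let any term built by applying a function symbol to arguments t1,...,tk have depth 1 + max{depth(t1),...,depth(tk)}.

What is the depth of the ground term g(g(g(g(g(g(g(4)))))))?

depth(g(4)) = 1 + depth(4) = 1 + 0 = 1
depth(g(g(4))) = 1 + depth(g(4)) = 1 + 1 = 2
depth(g(g(g(4)))) = 1 + depth(g(g(4))) = 1 + 2 = 3
depth(g(g(g(g(4))))) = 1 + depth(g(g(g(4)))) = 1 + 3 = 4
depth(g(g(g(g(g(4)))))) = 1 + depth(g(g(g(g(4))))) = 1 + 4 = 5
depth(g(g(g(g(g(g(4))))))) = 1 + depth(g(g(g(g(g(4)))))) = 1 + 5 = 6
depth(g(g(g(g(g(g(g(4)))))))) = 1 + depth(g(g(g(g(g(g(4))))))) = 1 + 6 = 7

7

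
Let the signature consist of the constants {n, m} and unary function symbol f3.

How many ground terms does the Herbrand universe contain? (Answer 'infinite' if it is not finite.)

The signature has at least one function symbol (f3, arity 1) and at least one constant (n).
Iterating f3 gives infinitely many distinct ground terms: n, f3(n), f3(f3(n)), ...
So the Herbrand universe is infinite.

infinite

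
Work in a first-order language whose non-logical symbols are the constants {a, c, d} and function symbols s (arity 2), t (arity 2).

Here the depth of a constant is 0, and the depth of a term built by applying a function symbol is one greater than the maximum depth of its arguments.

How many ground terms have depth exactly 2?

Count level by level. With function symbols s/2, t/2, the terms of depth ≤ k are the 3 constants together with each function applied to depth-≤(k−1) tuples, so N_k = 3 + N_{k-1}^2 + N_{k-1}^2.
N_0 = 3
N_1 = 3 + 3^2 + 3^2 = 21
N_2 = 3 + 21^2 + 21^2 = 885
Terms of depth exactly 2: N_2 − N_1 = 885 − 21 = 864.

864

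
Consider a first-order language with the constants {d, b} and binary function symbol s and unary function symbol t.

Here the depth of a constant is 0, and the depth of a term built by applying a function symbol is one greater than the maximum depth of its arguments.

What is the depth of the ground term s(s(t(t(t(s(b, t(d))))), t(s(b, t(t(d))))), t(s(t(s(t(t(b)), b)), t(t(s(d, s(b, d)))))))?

depth(t(d)) = 1 + depth(d) = 1 + 0 = 1
depth(s(b, t(d))) = 1 + max(0, 1) = 2
depth(t(s(b, t(d)))) = 1 + depth(s(b, t(d))) = 1 + 2 = 3
depth(t(t(s(b, t(d))))) = 1 + depth(t(s(b, t(d)))) = 1 + 3 = 4
depth(t(t(t(s(b, t(d)))))) = 1 + depth(t(t(s(b, t(d))))) = 1 + 4 = 5
depth(t(t(d))) = 1 + depth(t(d)) = 1 + 1 = 2
depth(s(b, t(t(d)))) = 1 + max(0, 2) = 3
depth(t(s(b, t(t(d))))) = 1 + depth(s(b, t(t(d)))) = 1 + 3 = 4
depth(s(t(t(t(s(b, t(d))))), t(s(b, t(t(d)))))) = 1 + max(5, 4) = 6
depth(t(b)) = 1 + depth(b) = 1 + 0 = 1
depth(t(t(b))) = 1 + depth(t(b)) = 1 + 1 = 2
depth(s(t(t(b)), b)) = 1 + max(2, 0) = 3
depth(t(s(t(t(b)), b))) = 1 + depth(s(t(t(b)), b)) = 1 + 3 = 4
depth(s(b, d)) = 1 + max(0, 0) = 1
depth(s(d, s(b, d))) = 1 + max(0, 1) = 2
depth(t(s(d, s(b, d)))) = 1 + depth(s(d, s(b, d))) = 1 + 2 = 3
depth(t(t(s(d, s(b, d))))) = 1 + depth(t(s(d, s(b, d)))) = 1 + 3 = 4
depth(s(t(s(t(t(b)), b)), t(t(s(d, s(b, d)))))) = 1 + max(4, 4) = 5
depth(t(s(t(s(t(t(b)), b)), t(t(s(d, s(b, d))))))) = 1 + depth(s(t(s(t(t(b)), b)), t(t(s(d, s(b, d)))))) = 1 + 5 = 6
depth(s(s(t(t(t(s(b, t(d))))), t(s(b, t(t(d))))), t(s(t(s(t(t(b)), b)), t(t(s(d, s(b, d)))))))) = 1 + max(6, 6) = 7

7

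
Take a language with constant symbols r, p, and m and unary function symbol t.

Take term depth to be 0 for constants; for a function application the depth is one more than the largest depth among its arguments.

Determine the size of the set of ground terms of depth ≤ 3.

Let N_k = |{terms of depth ≤ k}|. Then N_0 = 3 and N_k = 3 + N_{k-1} for k ≥ 1 (one summand per function symbol, arity giving the exponent).
N_0 = 3
N_1 = 3 + 3 = 6
N_2 = 3 + 6 = 9
N_3 = 3 + 9 = 12
Explicitly: r, p, m, t(r), t(p), t(m), t(t(r)), t(t(p)), t(t(m)), t(t(t(r))), t(t(t(p))), t(t(t(m))).

12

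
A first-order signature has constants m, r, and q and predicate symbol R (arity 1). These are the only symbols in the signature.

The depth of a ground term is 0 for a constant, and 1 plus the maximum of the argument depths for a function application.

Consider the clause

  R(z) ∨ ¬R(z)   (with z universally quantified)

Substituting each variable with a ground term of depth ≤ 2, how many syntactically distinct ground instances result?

Ground terms of depth ≤ 2:
  With no function symbols every ground term is a constant, so there are exactly 3 ground terms at every depth bound.
  N_0 = 3
  N_1 = 3
  N_2 = 3
So there are 3 ground terms available for substitution.
The clause has 1 distinct variable (z), which appears in the body. In the free term algebra distinct substitutions yield syntactically distinct ground instances.
Number of ground instances = 3.

3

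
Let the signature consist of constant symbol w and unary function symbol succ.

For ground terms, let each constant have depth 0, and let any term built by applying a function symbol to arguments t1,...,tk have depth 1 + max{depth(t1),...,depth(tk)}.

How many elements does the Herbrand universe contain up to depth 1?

Let N_k = |{terms of depth ≤ k}|. Then N_0 = 1 and N_k = 1 + N_{k-1} for k ≥ 1 (one summand per function symbol, arity giving the exponent).
N_0 = 1
N_1 = 1 + 1 = 2

2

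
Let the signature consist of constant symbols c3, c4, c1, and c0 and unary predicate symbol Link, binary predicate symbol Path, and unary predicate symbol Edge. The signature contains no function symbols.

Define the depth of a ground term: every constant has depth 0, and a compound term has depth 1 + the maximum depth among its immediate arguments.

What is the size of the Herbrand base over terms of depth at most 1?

24

First count ground terms of depth ≤ 1.
With no function symbols every ground term is a constant, so there are exactly 4 ground terms at every depth bound.
N_0 = 4
N_1 = 4
Explicitly: c3, c4, c1, c0.
So |H| = 4.
Ground atoms are formed by filling each argument slot of a predicate with a term from H, so an r-ary predicate gives |H|^r atoms:
  Link: 4;  Path: 4^2 = 16;  Edge: 4
Total ground atoms: 4 + 16 + 4 = 24.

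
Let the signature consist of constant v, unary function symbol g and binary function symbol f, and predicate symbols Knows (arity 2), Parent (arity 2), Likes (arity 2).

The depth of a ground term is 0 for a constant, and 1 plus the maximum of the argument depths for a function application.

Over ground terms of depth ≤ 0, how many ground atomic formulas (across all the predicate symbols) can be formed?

3

First count ground terms of depth ≤ 0.
Write N_k for the number of ground terms of depth ≤ k. A term of depth ≤ k is either a constant or a function symbol applied to arguments of depth ≤ k−1, so N_k = 1 + N_{k-1} + N_{k-1}^2.
N_0 = 1
Explicitly: v.
So |H| = 1.
Ground atoms are formed by filling each argument slot of a predicate with a term from H, so an r-ary predicate gives |H|^r atoms:
  Knows: 1^2 = 1;  Parent: 1^2 = 1;  Likes: 1^2 = 1
Total ground atoms: 1 + 1 + 1 = 3.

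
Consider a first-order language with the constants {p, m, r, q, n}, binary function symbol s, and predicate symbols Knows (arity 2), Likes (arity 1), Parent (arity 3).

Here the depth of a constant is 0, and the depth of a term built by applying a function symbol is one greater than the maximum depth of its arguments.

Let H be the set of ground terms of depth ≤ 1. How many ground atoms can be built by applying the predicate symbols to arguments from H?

27930

First count ground terms of depth ≤ 1.
Write N_k for the number of ground terms of depth ≤ k. A term of depth ≤ k is either a constant or a function symbol applied to arguments of depth ≤ k−1, so N_k = 5 + N_{k-1}^2.
N_0 = 5
N_1 = 5 + 5^2 = 30
So |H| = 30.
Ground atoms are formed by filling each argument slot of a predicate with a term from H, so an r-ary predicate gives |H|^r atoms:
  Knows: 30^2 = 900;  Likes: 30;  Parent: 30^3 = 27000
Total ground atoms: 900 + 30 + 27000 = 27930.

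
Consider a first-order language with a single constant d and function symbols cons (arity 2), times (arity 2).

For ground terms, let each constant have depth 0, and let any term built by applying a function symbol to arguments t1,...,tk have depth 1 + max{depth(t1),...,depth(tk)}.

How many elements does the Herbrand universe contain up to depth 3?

If N_k denotes the number of depth-≤k ground terms, the 1 constant gives N_0 = 1, and each function symbol of arity r contributes N_{k-1}^r new terms at level k: N_k = 1 + N_{k-1}^2 + N_{k-1}^2.
N_0 = 1
N_1 = 1 + 1^2 + 1^2 = 3
N_2 = 1 + 3^2 + 3^2 = 19
N_3 = 1 + 19^2 + 19^2 = 723

723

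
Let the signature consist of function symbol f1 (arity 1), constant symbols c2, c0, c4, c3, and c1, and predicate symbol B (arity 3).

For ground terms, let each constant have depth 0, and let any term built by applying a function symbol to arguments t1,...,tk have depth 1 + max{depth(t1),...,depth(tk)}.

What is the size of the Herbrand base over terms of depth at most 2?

3375

First count ground terms of depth ≤ 2.
Let N_k = |{terms of depth ≤ k}|. Then N_0 = 5 and N_k = 5 + N_{k-1} for k ≥ 1 (one summand per function symbol, arity giving the exponent).
N_0 = 5
N_1 = 5 + 5 = 10
N_2 = 5 + 10 = 15
So |H| = 15.
A ground atom is a predicate applied to a tuple of terms from H, so the count is the sum over predicates of |H|^arity:
  B: 15^3 = 3375
Total ground atoms: 3375.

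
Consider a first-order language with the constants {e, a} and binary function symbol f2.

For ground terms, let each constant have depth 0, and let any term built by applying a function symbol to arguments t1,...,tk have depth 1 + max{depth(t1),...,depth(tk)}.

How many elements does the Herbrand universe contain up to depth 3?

Write N_k for the number of ground terms of depth ≤ k. A term of depth ≤ k is either a constant or a function symbol applied to arguments of depth ≤ k−1, so N_k = 2 + N_{k-1}^2.
N_0 = 2
N_1 = 2 + 2^2 = 6
N_2 = 2 + 6^2 = 38
N_3 = 2 + 38^2 = 1446

1446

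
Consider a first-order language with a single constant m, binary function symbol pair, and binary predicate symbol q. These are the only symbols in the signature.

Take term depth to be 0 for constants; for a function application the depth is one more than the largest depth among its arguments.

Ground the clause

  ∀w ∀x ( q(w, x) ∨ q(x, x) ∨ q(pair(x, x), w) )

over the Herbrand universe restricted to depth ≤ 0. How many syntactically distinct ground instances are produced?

Ground terms of depth ≤ 0:
  Let N_k count ground terms of depth at most k. Each non-constant term of depth ≤ k is some function symbol applied to depth-≤(k−1) arguments, giving N_k = 1 + N_{k-1}^2.
  N_0 = 1
  Explicitly: m.
So there is exactly 1 ground term available for substitution.
The body mentions every one of the 2 quantified variables; since ground terms form a free algebra, no two substitutions collapse to the same formula.
Number of ground instances = 1^2 = 1.

1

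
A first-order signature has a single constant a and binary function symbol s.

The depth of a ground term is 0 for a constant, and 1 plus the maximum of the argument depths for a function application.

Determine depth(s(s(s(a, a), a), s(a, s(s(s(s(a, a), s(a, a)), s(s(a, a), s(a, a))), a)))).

6

depth(s(a, a)) = 1 + max(0, 0) = 1
depth(s(s(a, a), a)) = 1 + max(1, 0) = 2
depth(s(s(a, a), s(a, a))) = 1 + max(1, 1) = 2
depth(s(s(s(a, a), s(a, a)), s(s(a, a), s(a, a)))) = 1 + max(2, 2) = 3
depth(s(s(s(s(a, a), s(a, a)), s(s(a, a), s(a, a))), a)) = 1 + max(3, 0) = 4
depth(s(a, s(s(s(s(a, a), s(a, a)), s(s(a, a), s(a, a))), a))) = 1 + max(0, 4) = 5
depth(s(s(s(a, a), a), s(a, s(s(s(s(a, a), s(a, a)), s(s(a, a), s(a, a))), a)))) = 1 + max(2, 5) = 6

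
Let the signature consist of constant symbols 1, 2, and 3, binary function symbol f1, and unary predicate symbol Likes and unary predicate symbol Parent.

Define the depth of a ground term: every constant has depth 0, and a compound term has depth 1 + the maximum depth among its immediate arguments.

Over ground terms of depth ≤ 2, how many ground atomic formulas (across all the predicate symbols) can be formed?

294

First count ground terms of depth ≤ 2.
Let N_k count ground terms of depth at most k. Each non-constant term of depth ≤ k is some function symbol applied to depth-≤(k−1) arguments, giving N_k = 3 + N_{k-1}^2.
N_0 = 3
N_1 = 3 + 3^2 = 12
N_2 = 3 + 12^2 = 147
So |H| = 147.
Ground atoms are formed by filling each argument slot of a predicate with a term from H, so an r-ary predicate gives |H|^r atoms:
  Likes: 147;  Parent: 147
Total ground atoms: 147 + 147 = 294.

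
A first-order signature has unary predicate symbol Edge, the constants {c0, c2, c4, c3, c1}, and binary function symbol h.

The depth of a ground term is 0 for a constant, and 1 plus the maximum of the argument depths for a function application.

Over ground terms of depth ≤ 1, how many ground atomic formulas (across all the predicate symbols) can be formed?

30

First count ground terms of depth ≤ 1.
If N_k denotes the number of depth-≤k ground terms, the 5 constants give N_0 = 5, and each function symbol of arity r contributes N_{k-1}^r new terms at level k: N_k = 5 + N_{k-1}^2.
N_0 = 5
N_1 = 5 + 5^2 = 30
So |H| = 30.
For each predicate symbol, the number of ground atoms is |H| raised to its arity; summing:
  Edge: 30
Total ground atoms: 30.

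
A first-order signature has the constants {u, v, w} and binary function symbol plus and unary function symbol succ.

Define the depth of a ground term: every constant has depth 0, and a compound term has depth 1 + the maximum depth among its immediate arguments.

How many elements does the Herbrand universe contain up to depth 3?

Count level by level. With function symbols plus/2, succ/1, the terms of depth ≤ k are the 3 constants together with each function applied to depth-≤(k−1) tuples, so N_k = 3 + N_{k-1}^2 + N_{k-1}.
N_0 = 3
N_1 = 3 + 3^2 + 3 = 15
N_2 = 3 + 15^2 + 15 = 243
N_3 = 3 + 243^2 + 243 = 59295

59295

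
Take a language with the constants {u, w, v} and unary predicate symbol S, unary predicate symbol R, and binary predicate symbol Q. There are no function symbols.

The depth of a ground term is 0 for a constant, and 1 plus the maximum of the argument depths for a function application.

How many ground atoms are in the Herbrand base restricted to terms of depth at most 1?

First count ground terms of depth ≤ 1.
With no function symbols every ground term is a constant, so there are exactly 3 ground terms at every depth bound.
N_0 = 3
N_1 = 3
So |H| = 3.
Each predicate of arity r yields |H|^r ground atoms (one per choice of an r-tuple from H):
  S: 3;  R: 3;  Q: 3^2 = 9
Total ground atoms: 3 + 3 + 9 = 15.

15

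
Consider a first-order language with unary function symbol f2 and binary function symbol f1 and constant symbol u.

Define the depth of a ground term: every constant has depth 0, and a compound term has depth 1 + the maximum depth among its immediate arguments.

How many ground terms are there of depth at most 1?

Let N_k = |{terms of depth ≤ k}|. Then N_0 = 1 and N_k = 1 + N_{k-1} + N_{k-1}^2 for k ≥ 1 (one summand per function symbol, arity giving the exponent).
N_0 = 1
N_1 = 1 + 1 + 1^2 = 3

3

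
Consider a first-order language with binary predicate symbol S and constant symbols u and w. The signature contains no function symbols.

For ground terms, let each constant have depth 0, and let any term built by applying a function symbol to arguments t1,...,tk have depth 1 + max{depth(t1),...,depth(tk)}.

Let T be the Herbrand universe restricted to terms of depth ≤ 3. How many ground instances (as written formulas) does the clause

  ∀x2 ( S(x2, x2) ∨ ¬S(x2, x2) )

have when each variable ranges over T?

2

Ground terms of depth ≤ 3:
  With no function symbols every ground term is a constant, so there are exactly 2 ground terms at every depth bound.
  N_0 = 2
  N_1 = 2
  N_2 = 2
  N_3 = 2
So there are 2 ground terms available for substitution.
The clause has 1 distinct variable (x2), which appears in the body. In the free term algebra distinct substitutions yield syntactically distinct ground instances.
Number of ground instances = 2.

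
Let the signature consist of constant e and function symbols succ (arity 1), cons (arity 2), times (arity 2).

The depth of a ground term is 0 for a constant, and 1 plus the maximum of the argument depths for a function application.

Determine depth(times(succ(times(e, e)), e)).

3

depth(times(e, e)) = 1 + max(0, 0) = 1
depth(succ(times(e, e))) = 1 + depth(times(e, e)) = 1 + 1 = 2
depth(times(succ(times(e, e)), e)) = 1 + max(2, 0) = 3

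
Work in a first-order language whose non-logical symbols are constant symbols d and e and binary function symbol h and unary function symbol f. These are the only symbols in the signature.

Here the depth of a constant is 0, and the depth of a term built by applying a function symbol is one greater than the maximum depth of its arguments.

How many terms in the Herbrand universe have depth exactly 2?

66

Count level by level. With function symbols h/2, f/1, the terms of depth ≤ k are the 2 constants together with each function applied to depth-≤(k−1) tuples, so N_k = 2 + N_{k-1}^2 + N_{k-1}.
N_0 = 2
N_1 = 2 + 2^2 + 2 = 8
N_2 = 2 + 8^2 + 8 = 74
Terms of depth exactly 2: N_2 − N_1 = 74 − 8 = 66.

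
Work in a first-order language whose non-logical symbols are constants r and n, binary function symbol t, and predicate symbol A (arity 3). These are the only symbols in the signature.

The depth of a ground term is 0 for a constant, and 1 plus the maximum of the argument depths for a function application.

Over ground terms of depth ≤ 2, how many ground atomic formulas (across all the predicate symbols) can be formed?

First count ground terms of depth ≤ 2.
Write N_k for the number of ground terms of depth ≤ k. A term of depth ≤ k is either a constant or a function symbol applied to arguments of depth ≤ k−1, so N_k = 2 + N_{k-1}^2.
N_0 = 2
N_1 = 2 + 2^2 = 6
N_2 = 2 + 6^2 = 38
So |H| = 38.
Ground atoms are formed by filling each argument slot of a predicate with a term from H, so an r-ary predicate gives |H|^r atoms:
  A: 38^3 = 54872
Total ground atoms: 54872.

54872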